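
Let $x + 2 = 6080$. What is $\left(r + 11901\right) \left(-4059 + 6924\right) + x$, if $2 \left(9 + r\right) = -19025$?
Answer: $\frac{13646691}{2} \approx 6.8233 \cdot 10^{6}$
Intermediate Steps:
$x = 6078$ ($x = -2 + 6080 = 6078$)
$r = - \frac{19043}{2}$ ($r = -9 + \frac{1}{2} \left(-19025\right) = -9 - \frac{19025}{2} = - \frac{19043}{2} \approx -9521.5$)
$\left(r + 11901\right) \left(-4059 + 6924\right) + x = \left(- \frac{19043}{2} + 11901\right) \left(-4059 + 6924\right) + 6078 = \frac{4759}{2} \cdot 2865 + 6078 = \frac{13634535}{2} + 6078 = \frac{13646691}{2}$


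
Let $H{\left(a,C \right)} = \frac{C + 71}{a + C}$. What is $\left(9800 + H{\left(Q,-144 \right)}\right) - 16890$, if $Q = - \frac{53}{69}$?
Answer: $- \frac{70816973}{9989} \approx -7089.5$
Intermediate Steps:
$Q = - \frac{53}{69}$ ($Q = \left(-53\right) \frac{1}{69} = - \frac{53}{69} \approx -0.76812$)
$H{\left(a,C \right)} = \frac{71 + C}{C + a}$
$\left(9800 + H{\left(Q,-144 \right)}\right) - 16890 = \left(9800 + \frac{71 - 144}{-144 - \frac{53}{69}}\right) - 16890 = \left(9800 + \frac{1}{- \frac{9989}{69}} \left(-73\right)\right) - 16890 = \left(9800 - - \frac{5037}{9989}\right) - 16890 = \left(9800 + \frac{5037}{9989}\right) - 16890 = \frac{97897237}{9989} - 16890 = - \frac{70816973}{9989}$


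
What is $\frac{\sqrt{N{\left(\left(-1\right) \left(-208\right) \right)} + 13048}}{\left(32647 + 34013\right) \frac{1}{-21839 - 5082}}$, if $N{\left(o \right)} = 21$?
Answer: $- \frac{26921 \sqrt{13069}}{66660} \approx -46.169$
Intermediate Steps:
$\frac{\sqrt{N{\left(\left(-1\right) \left(-208\right) \right)} + 13048}}{\left(32647 + 34013\right) \frac{1}{-21839 - 5082}} = \frac{\sqrt{21 + 13048}}{\left(32647 + 34013\right) \frac{1}{-21839 - 5082}} = \frac{\sqrt{13069}}{66660 \frac{1}{-21839 - 5082}} = \frac{\sqrt{13069}}{66660 \frac{1}{-26921}} = \frac{\sqrt{13069}}{66660 \left(- \frac{1}{26921}\right)} = \frac{\sqrt{13069}}{- \frac{66660}{26921}} = \sqrt{13069} \left(- \frac{26921}{66660}\right) = - \frac{26921 \sqrt{13069}}{66660}$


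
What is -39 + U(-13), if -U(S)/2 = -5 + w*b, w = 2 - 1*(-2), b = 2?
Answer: -45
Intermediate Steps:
w = 4 (w = 2 + 2 = 4)
U(S) = -6 (U(S) = -2*(-5 + 4*2) = -2*(-5 + 8) = -2*3 = -6)
-39 + U(-13) = -39 - 6 = -45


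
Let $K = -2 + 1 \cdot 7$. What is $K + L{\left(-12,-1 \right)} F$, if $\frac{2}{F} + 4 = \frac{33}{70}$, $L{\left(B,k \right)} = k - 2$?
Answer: $\frac{1655}{247} \approx 6.7004$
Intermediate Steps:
$L{\left(B,k \right)} = -2 + k$ ($L{\left(B,k \right)} = k - 2 = -2 + k$)
$F = - \frac{140}{247}$ ($F = \frac{2}{-4 + \frac{33}{70}} = \frac{2}{- \frac{247}{70}} = 2 \left(- \frac{70}{247}\right) = - \frac{140}{247} \approx -0.5668$)
$K = 5$ ($K = -2 + 7 = 5$)
$K + L{\left(-12,-1 \right)} F = 5 + \left(-2 - 1\right) \left(- \frac{140}{247}\right) = 5 - - \frac{420}{247} = 5 + \frac{420}{247} = \frac{1655}{247}$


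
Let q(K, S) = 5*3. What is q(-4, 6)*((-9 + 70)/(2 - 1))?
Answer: 915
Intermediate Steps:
q(K, S) = 15
q(-4, 6)*((-9 + 70)/(2 - 1)) = 15*((-9 + 70)/(2 - 1)) = 15*(61/1) = 15*(61*1) = 15*61 = 915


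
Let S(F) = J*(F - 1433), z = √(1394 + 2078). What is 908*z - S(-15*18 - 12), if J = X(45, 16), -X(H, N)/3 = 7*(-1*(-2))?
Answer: -72030 + 3632*√217 ≈ -18527.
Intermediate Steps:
z = 4*√217 (z = √3472 = 4*√217 ≈ 58.924)
X(H, N) = -42 (X(H, N) = -21*(-1*(-2)) = -21*2 = -3*14 = -42)
J = -42
S(F) = 60186 - 42*F (S(F) = -42*(F - 1433) = -42*(-1433 + F) = 60186 - 42*F)
908*z - S(-15*18 - 12) = 908*(4*√217) - (60186 - 42*(-15*18 - 12)) = 3632*√217 - (60186 - 42*(-270 - 12)) = 3632*√217 - (60186 - 42*(-282)) = 3632*√217 - (60186 + 11844) = 3632*√217 - 1*72030 = 3632*√217 - 72030 = -72030 + 3632*√217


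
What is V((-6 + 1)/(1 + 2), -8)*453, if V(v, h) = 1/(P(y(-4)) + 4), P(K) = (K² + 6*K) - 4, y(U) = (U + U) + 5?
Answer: -151/3 ≈ -50.333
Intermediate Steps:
y(U) = 5 + 2*U (y(U) = 2*U + 5 = 5 + 2*U)
P(K) = -4 + K² + 6*K
V(v, h) = -⅑ (V(v, h) = 1/((-4 + (5 + 2*(-4))² + 6*(5 + 2*(-4))) + 4) = 1/((-4 + (5 - 8)² + 6*(5 - 8)) + 4) = 1/((-4 + (-3)² + 6*(-3)) + 4) = 1/((-4 + 9 - 18) + 4) = 1/(-13 + 4) = 1/(-9) = -⅑)
V((-6 + 1)/(1 + 2), -8)*453 = -⅑*453 = -151/3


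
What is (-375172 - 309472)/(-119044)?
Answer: 171161/29761 ≈ 5.7512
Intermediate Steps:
(-375172 - 309472)/(-119044) = -684644*(-1/119044) = 171161/29761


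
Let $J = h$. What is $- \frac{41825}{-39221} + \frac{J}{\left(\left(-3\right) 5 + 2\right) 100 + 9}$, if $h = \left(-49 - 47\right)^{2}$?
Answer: $- \frac{43923523}{7233473} \approx -6.0723$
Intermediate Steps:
$h = 9216$ ($h = \left(-96\right)^{2} = 9216$)
$J = 9216$
$- \frac{41825}{-39221} + \frac{J}{\left(\left(-3\right) 5 + 2\right) 100 + 9} = - \frac{41825}{-39221} + \frac{9216}{\left(\left(-3\right) 5 + 2\right) 100 + 9} = \left(-41825\right) \left(- \frac{1}{39221}\right) + \frac{9216}{\left(-15 + 2\right) 100 + 9} = \frac{5975}{5603} + \frac{9216}{\left(-13\right) 100 + 9} = \frac{5975}{5603} + \frac{9216}{-1300 + 9} = \frac{5975}{5603} + \frac{9216}{-1291} = \frac{5975}{5603} + 9216 \left(- \frac{1}{1291}\right) = \frac{5975}{5603} - \frac{9216}{1291} = - \frac{43923523}{7233473}$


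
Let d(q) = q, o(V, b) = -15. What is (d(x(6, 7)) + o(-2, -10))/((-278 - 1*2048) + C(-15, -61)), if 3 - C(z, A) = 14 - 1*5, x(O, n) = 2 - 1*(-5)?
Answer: 2/583 ≈ 0.0034305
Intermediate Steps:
x(O, n) = 7 (x(O, n) = 2 + 5 = 7)
C(z, A) = -6 (C(z, A) = 3 - (14 - 1*5) = 3 - (14 - 5) = 3 - 1*9 = 3 - 9 = -6)
(d(x(6, 7)) + o(-2, -10))/((-278 - 1*2048) + C(-15, -61)) = (7 - 15)/((-278 - 1*2048) - 6) = -8/((-278 - 2048) - 6) = -8/(-2326 - 6) = -8/(-2332) = -8*(-1/2332) = 2/583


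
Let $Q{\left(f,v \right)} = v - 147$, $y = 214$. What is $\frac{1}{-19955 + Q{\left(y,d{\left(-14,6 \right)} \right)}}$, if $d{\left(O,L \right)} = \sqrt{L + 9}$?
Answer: $- \frac{20102}{404090389} - \frac{\sqrt{15}}{404090389} \approx -4.9756 \cdot 10^{-5}$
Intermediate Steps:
$d{\left(O,L \right)} = \sqrt{9 + L}$
$Q{\left(f,v \right)} = -147 + v$ ($Q{\left(f,v \right)} = v - 147 = -147 + v$)
$\frac{1}{-19955 + Q{\left(y,d{\left(-14,6 \right)} \right)}} = \frac{1}{-19955 - \left(147 - \sqrt{9 + 6}\right)} = \frac{1}{-19955 - \left(147 - \sqrt{15}\right)} = \frac{1}{-20102 + \sqrt{15}}$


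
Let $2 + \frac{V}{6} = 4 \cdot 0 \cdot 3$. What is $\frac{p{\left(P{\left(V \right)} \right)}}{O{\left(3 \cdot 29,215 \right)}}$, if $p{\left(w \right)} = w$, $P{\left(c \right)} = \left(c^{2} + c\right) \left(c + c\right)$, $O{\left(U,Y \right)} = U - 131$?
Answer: $72$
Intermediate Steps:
$V = -12$ ($V = -12 + 6 \cdot 4 \cdot 0 \cdot 3 = -12 + 6 \cdot 0 \cdot 3 = -12 + 6 \cdot 0 = -12 + 0 = -12$)
$O{\left(U,Y \right)} = -131 + U$ ($O{\left(U,Y \right)} = U - 131 = -131 + U$)
$P{\left(c \right)} = 2 c \left(c + c^{2}\right)$ ($P{\left(c \right)} = \left(c + c^{2}\right) 2 c = 2 c \left(c + c^{2}\right)$)
$\frac{p{\left(P{\left(V \right)} \right)}}{O{\left(3 \cdot 29,215 \right)}} = \frac{2 \left(-12\right)^{2} \left(1 - 12\right)}{-131 + 3 \cdot 29} = \frac{2 \cdot 144 \left(-11\right)}{-131 + 87} = - \frac{3168}{-44} = \left(-3168\right) \left(- \frac{1}{44}\right) = 72$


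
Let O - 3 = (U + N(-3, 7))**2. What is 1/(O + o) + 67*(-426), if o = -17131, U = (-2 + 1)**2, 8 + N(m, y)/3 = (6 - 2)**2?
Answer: -471028627/16503 ≈ -28542.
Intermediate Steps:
N(m, y) = 24 (N(m, y) = -24 + 3*(6 - 2)**2 = -24 + 3*4**2 = -24 + 3*16 = -24 + 48 = 24)
U = 1 (U = (-1)**2 = 1)
O = 628 (O = 3 + (1 + 24)**2 = 3 + 25**2 = 3 + 625 = 628)
1/(O + o) + 67*(-426) = 1/(628 - 17131) + 67*(-426) = 1/(-16503) - 28542 = -1/16503 - 28542 = -471028627/16503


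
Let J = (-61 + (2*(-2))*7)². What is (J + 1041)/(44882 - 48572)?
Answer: -4481/1845 ≈ -2.4287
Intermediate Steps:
J = 7921 (J = (-61 - 4*7)² = (-61 - 28)² = (-89)² = 7921)
(J + 1041)/(44882 - 48572) = (7921 + 1041)/(44882 - 48572) = 8962/(-3690) = 8962*(-1/3690) = -4481/1845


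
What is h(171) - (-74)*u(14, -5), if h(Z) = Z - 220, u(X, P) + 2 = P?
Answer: -567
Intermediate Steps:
u(X, P) = -2 + P
h(Z) = -220 + Z
h(171) - (-74)*u(14, -5) = (-220 + 171) - (-74)*(-2 - 5) = -49 - (-74)*(-7) = -49 - 1*518 = -49 - 518 = -567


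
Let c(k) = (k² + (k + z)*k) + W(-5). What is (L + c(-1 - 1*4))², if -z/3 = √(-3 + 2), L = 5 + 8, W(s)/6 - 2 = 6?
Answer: 12096 + 3330*I ≈ 12096.0 + 3330.0*I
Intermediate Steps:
W(s) = 48 (W(s) = 12 + 6*6 = 12 + 36 = 48)
L = 13
z = -3*I (z = -3*√(-3 + 2) = -3*I ≈ -3.0*I)
c(k) = 48 + k² + k*(k - 3*I) (c(k) = (k² + (k - 3*I)*k) + 48 = (k² + k*(k - 3*I)) + 48 = 48 + k² + k*(k - 3*I))
(L + c(-1 - 1*4))² = (13 + (48 + 2*(-1 - 1*4)² - 3*I*(-1 - 1*4)))² = (13 + (48 + 2*(-1 - 4)² - 3*I*(-1 - 4)))² = (13 + (48 + 2*(-5)² - 3*I*(-5)))² = (13 + (48 + 2*25 + 15*I))² = (13 + (48 + 50 + 15*I))² = (13 + (98 + 15*I))² = (111 + 15*I)²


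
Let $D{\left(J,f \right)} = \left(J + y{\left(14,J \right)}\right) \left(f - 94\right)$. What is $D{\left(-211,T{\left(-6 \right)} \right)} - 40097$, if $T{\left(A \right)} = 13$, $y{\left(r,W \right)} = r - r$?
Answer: $-23006$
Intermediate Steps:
$y{\left(r,W \right)} = 0$
$D{\left(J,f \right)} = J \left(-94 + f\right)$ ($D{\left(J,f \right)} = \left(J + 0\right) \left(f - 94\right) = J \left(-94 + f\right)$)
$D{\left(-211,T{\left(-6 \right)} \right)} - 40097 = - 211 \left(-94 + 13\right) - 40097 = \left(-211\right) \left(-81\right) - 40097 = 17091 - 40097 = -23006$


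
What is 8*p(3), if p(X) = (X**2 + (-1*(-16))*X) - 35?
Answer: 176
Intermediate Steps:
p(X) = -35 + X**2 + 16*X (p(X) = (X**2 + 16*X) - 35 = -35 + X**2 + 16*X)
8*p(3) = 8*(-35 + 3**2 + 16*3) = 8*(-35 + 9 + 48) = 8*22 = 176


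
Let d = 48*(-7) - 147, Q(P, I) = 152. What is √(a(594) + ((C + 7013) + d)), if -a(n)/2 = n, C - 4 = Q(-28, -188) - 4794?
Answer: 8*√11 ≈ 26.533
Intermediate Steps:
d = -483 (d = -336 - 147 = -483)
C = -4638 (C = 4 + (152 - 4794) = 4 - 4642 = -4638)
a(n) = -2*n
√(a(594) + ((C + 7013) + d)) = √(-2*594 + ((-4638 + 7013) - 483)) = √(-1188 + (2375 - 483)) = √(-1188 + 1892) = √704 = 8*√11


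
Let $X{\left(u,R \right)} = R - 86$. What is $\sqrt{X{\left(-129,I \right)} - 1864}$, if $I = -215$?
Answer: $i \sqrt{2165} \approx 46.53 i$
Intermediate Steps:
$X{\left(u,R \right)} = -86 + R$
$\sqrt{X{\left(-129,I \right)} - 1864} = \sqrt{\left(-86 - 215\right) - 1864} = \sqrt{-301 - 1864} = \sqrt{-2165} = i \sqrt{2165}$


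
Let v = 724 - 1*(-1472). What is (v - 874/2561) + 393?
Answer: 6629555/2561 ≈ 2588.7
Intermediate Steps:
v = 2196 (v = 724 + 1472 = 2196)
(v - 874/2561) + 393 = (2196 - 874/2561) + 393 = 5623082/2561 + 393 = 6629555/2561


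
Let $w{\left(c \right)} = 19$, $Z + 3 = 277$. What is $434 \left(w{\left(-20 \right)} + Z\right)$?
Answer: $127162$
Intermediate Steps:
$Z = 274$ ($Z = -3 + 277 = 274$)
$434 \left(w{\left(-20 \right)} + Z\right) = 434 \left(19 + 274\right) = 434 \cdot 293 = 127162$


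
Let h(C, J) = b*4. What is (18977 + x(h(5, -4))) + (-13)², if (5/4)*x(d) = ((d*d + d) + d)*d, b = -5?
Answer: 13386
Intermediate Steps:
h(C, J) = -20 (h(C, J) = -5*4 = -20)
x(d) = 4*d*(d² + 2*d)/5 (x(d) = 4*(((d*d + d) + d)*d)/5 = 4*(((d² + d) + d)*d)/5 = 4*(((d + d²) + d)*d)/5 = 4*((d² + 2*d)*d)/5 = 4*(d*(d² + 2*d))/5 = 4*d*(d² + 2*d)/5)
(18977 + x(h(5, -4))) + (-13)² = (18977 + (⅘)*(-20)²*(2 - 20)) + (-13)² = (18977 + (⅘)*400*(-18)) + 169 = (18977 - 5760) + 169 = 13217 + 169 = 13386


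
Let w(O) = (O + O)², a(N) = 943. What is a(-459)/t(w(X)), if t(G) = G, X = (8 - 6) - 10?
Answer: 943/256 ≈ 3.6836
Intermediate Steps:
X = -8 (X = 2 - 10 = -8)
w(O) = 4*O² (w(O) = (2*O)² = 4*O²)
a(-459)/t(w(X)) = 943/((4*(-8)²)) = 943/((4*64)) = 943/256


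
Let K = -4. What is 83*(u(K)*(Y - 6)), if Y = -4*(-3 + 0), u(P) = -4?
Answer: -1992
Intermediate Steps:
Y = 12 (Y = -4*(-3) = 12)
83*(u(K)*(Y - 6)) = 83*(-4*(12 - 6)) = 83*(-4*6) = 83*(-24) = -1992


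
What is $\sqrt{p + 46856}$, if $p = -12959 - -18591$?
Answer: $162 \sqrt{2} \approx 229.1$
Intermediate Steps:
$p = 5632$ ($p = -12959 + 18591 = 5632$)
$\sqrt{p + 46856} = \sqrt{5632 + 46856} = \sqrt{52488} = 162 \sqrt{2}$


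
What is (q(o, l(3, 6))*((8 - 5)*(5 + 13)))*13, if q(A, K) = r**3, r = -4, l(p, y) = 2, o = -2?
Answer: -44928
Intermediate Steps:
q(A, K) = -64 (q(A, K) = (-4)**3 = -64)
(q(o, l(3, 6))*((8 - 5)*(5 + 13)))*13 = -64*(8 - 5)*(5 + 13)*13 = -192*18*13 = -64*54*13 = -3456*13 = -44928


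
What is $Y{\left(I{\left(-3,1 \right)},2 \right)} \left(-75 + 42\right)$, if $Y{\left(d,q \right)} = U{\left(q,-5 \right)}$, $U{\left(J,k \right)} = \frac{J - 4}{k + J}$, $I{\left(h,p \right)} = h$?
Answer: $-22$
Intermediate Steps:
$U{\left(J,k \right)} = \frac{-4 + J}{J + k}$
$Y{\left(d,q \right)} = \frac{-4 + q}{-5 + q}$ ($Y{\left(d,q \right)} = \frac{-4 + q}{q - 5} = \frac{-4 + q}{-5 + q}$)
$Y{\left(I{\left(-3,1 \right)},2 \right)} \left(-75 + 42\right) = \frac{-4 + 2}{-5 + 2} \left(-75 + 42\right) = \frac{1}{-3} \left(-2\right) \left(-33\right) = \left(- \frac{1}{3}\right) \left(-2\right) \left(-33\right) = \frac{2}{3} \left(-33\right) = -22$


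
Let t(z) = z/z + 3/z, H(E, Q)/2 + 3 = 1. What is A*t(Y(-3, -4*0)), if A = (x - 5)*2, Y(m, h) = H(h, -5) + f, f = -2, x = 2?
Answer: -3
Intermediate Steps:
H(E, Q) = -4 (H(E, Q) = -6 + 2*1 = -6 + 2 = -4)
Y(m, h) = -6 (Y(m, h) = -4 - 2 = -6)
t(z) = 1 + 3/z
A = -6 (A = (2 - 5)*2 = -3*2 = -6)
A*t(Y(-3, -4*0)) = -6*(3 - 6)/(-6) = -(-1)*(-3) = -6*½ = -3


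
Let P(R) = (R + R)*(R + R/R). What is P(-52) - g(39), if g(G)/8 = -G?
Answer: 5616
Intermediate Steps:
g(G) = -8*G (g(G) = 8*(-G) = -8*G)
P(R) = 2*R*(1 + R) (P(R) = (2*R)*(R + 1) = (2*R)*(1 + R) = 2*R*(1 + R))
P(-52) - g(39) = 2*(-52)*(1 - 52) - (-8)*39 = 2*(-52)*(-51) - 1*(-312) = 5304 + 312 = 5616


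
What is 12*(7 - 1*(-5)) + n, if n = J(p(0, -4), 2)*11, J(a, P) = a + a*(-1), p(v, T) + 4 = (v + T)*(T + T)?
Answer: 144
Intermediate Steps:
p(v, T) = -4 + 2*T*(T + v) (p(v, T) = -4 + (v + T)*(T + T) = -4 + (T + v)*(2*T) = -4 + 2*T*(T + v))
J(a, P) = 0 (J(a, P) = a - a = 0)
n = 0 (n = 0*11 = 0)
12*(7 - 1*(-5)) + n = 12*(7 - 1*(-5)) + 0 = 12*(7 + 5) + 0 = 12*12 + 0 = 144 + 0 = 144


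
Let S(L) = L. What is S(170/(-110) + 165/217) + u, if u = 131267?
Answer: 313332455/2387 ≈ 1.3127e+5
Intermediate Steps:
S(170/(-110) + 165/217) + u = (170/(-110) + 165/217) + 131267 = (170*(-1/110) + 165*(1/217)) + 131267 = (-17/11 + 165/217) + 131267 = -1874/2387 + 131267 = 313332455/2387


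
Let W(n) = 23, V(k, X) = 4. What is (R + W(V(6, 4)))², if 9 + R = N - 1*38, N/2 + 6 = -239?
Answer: 264196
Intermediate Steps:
N = -490 (N = -12 + 2*(-239) = -12 - 478 = -490)
R = -537 (R = -9 + (-490 - 1*38) = -9 + (-490 - 38) = -9 - 528 = -537)
(R + W(V(6, 4)))² = (-537 + 23)² = (-514)² = 264196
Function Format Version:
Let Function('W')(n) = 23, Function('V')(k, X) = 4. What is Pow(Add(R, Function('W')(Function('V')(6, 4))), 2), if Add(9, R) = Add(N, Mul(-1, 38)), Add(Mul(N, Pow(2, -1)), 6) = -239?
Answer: 264196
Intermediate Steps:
N = -490 (N = Add(-12, Mul(2, -239)) = Add(-12, -478) = -490)
R = -537 (R = Add(-9, Add(-490, Mul(-1, 38))) = Add(-9, Add(-490, -38)) = Add(-9, -528) = -537)
Pow(Add(R, Function('W')(Function('V')(6, 4))), 2) = Pow(Add(-537, 23), 2) = Pow(-514, 2) = 264196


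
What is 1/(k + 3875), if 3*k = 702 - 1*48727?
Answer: -3/36400 ≈ -8.2418e-5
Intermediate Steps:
k = -48025/3 (k = (702 - 1*48727)/3 = (702 - 48727)/3 = (⅓)*(-48025) = -48025/3 ≈ -16008.)
1/(k + 3875) = 1/(-48025/3 + 3875) = 1/(-36400/3) = -3/36400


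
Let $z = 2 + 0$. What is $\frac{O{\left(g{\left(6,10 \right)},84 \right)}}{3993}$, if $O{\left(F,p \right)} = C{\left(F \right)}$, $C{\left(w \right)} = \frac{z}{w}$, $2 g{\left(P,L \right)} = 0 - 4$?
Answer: $- \frac{1}{3993} \approx -0.00025044$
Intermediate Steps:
$g{\left(P,L \right)} = -2$ ($g{\left(P,L \right)} = \frac{0 - 4}{2} = \frac{1}{2} \left(-4\right) = -2$)
$z = 2$
$C{\left(w \right)} = \frac{2}{w}$
$O{\left(F,p \right)} = \frac{2}{F}$
$\frac{O{\left(g{\left(6,10 \right)},84 \right)}}{3993} = \frac{2 \frac{1}{-2}}{3993} = 2 \left(- \frac{1}{2}\right) \frac{1}{3993} = \left(-1\right) \frac{1}{3993} = - \frac{1}{3993}$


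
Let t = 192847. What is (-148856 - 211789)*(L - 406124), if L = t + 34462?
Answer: 64488735675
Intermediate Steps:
L = 227309 (L = 192847 + 34462 = 227309)
(-148856 - 211789)*(L - 406124) = (-148856 - 211789)*(227309 - 406124) = -360645*(-178815) = 64488735675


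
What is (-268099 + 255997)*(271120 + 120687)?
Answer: -4741648314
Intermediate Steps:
(-268099 + 255997)*(271120 + 120687) = -12102*391807 = -4741648314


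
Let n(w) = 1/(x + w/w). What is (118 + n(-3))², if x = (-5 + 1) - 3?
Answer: 499849/36 ≈ 13885.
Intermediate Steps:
x = -7 (x = -4 - 3 = -7)
n(w) = -⅙ (n(w) = 1/(-7 + w/w) = 1/(-7 + 1) = 1/(-6) = -⅙)
(118 + n(-3))² = (118 - ⅙)² = (707/6)² = 499849/36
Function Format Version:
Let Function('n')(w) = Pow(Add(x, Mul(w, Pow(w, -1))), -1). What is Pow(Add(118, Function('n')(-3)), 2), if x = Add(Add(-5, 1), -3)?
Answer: Rational(499849, 36) ≈ 13885.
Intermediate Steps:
x = -7 (x = Add(-4, -3) = -7)
Function('n')(w) = Rational(-1, 6) (Function('n')(w) = Pow(Add(-7, Mul(w, Pow(w, -1))), -1) = Pow(Add(-7, 1), -1) = Pow(-6, -1) = Rational(-1, 6))
Pow(Add(118, Function('n')(-3)), 2) = Pow(Add(118, Rational(-1, 6)), 2) = Pow(Rational(707, 6), 2) = Rational(499849, 36)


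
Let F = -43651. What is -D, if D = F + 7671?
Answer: 35980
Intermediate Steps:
D = -35980 (D = -43651 + 7671 = -35980)
-D = -1*(-35980) = 35980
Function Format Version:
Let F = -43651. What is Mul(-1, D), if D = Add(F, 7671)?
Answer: 35980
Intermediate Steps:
D = -35980 (D = Add(-43651, 7671) = -35980)
Mul(-1, D) = Mul(-1, -35980) = 35980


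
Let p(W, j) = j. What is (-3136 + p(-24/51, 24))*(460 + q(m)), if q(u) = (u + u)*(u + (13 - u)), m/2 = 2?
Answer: -1755168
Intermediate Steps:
m = 4 (m = 2*2 = 4)
q(u) = 26*u (q(u) = (2*u)*13 = 26*u)
(-3136 + p(-24/51, 24))*(460 + q(m)) = (-3136 + 24)*(460 + 26*4) = -3112*(460 + 104) = -3112*564 = -1755168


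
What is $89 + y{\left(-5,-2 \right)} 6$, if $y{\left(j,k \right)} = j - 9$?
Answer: $5$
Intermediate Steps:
$y{\left(j,k \right)} = -9 + j$
$89 + y{\left(-5,-2 \right)} 6 = 89 + \left(-9 - 5\right) 6 = 89 - 84 = 5$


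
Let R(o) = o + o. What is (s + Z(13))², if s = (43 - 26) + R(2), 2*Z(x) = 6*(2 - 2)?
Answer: 441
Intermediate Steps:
R(o) = 2*o
Z(x) = 0 (Z(x) = (6*(2 - 2))/2 = (6*0)/2 = (½)*0 = 0)
s = 21 (s = (43 - 26) + 2*2 = 17 + 4 = 21)
(s + Z(13))² = (21 + 0)² = 21² = 441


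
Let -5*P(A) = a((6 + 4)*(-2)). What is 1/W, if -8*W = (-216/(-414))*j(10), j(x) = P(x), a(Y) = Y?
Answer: -23/6 ≈ -3.8333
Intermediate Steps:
P(A) = 4 (P(A) = -(6 + 4)*(-2)/5 = -2*(-2) = -1/5*(-20) = 4)
j(x) = 4
W = -6/23 (W = -(-216/(-414))*4/8 = -(-216*(-1/414))*4/8 = -3*4/46 = -1/8*48/23 = -6/23 ≈ -0.26087)
1/W = 1/(-6/23) = -23/6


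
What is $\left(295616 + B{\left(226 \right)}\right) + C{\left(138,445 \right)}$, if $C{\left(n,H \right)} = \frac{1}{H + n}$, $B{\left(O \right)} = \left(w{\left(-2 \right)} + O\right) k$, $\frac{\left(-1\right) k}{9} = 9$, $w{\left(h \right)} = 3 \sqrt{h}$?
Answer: $\frac{161671731}{583} - 243 i \sqrt{2} \approx 2.7731 \cdot 10^{5} - 343.65 i$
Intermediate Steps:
$k = -81$ ($k = \left(-9\right) 9 = -81$)
$B{\left(O \right)} = - 81 O - 243 i \sqrt{2}$ ($B{\left(O \right)} = \left(3 \sqrt{-2} + O\right) \left(-81\right) = \left(3 i \sqrt{2} + O\right) \left(-81\right) = \left(O + 3 i \sqrt{2}\right) \left(-81\right) = - 81 O - 243 i \sqrt{2}$)
$\left(295616 + B{\left(226 \right)}\right) + C{\left(138,445 \right)} = \left(295616 - \left(18306 + 243 i \sqrt{2}\right)\right) + \frac{1}{445 + 138} = \left(295616 - \left(18306 + 243 i \sqrt{2}\right)\right) + \frac{1}{583} = \left(277310 - 243 i \sqrt{2}\right) + \frac{1}{583} = \frac{161671731}{583} - 243 i \sqrt{2}$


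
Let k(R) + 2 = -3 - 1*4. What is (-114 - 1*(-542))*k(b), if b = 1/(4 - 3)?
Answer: -3852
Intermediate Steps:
b = 1 (b = 1/1 = 1)
k(R) = -9 (k(R) = -2 + (-3 - 1*4) = -2 + (-3 - 4) = -2 - 7 = -9)
(-114 - 1*(-542))*k(b) = (-114 - 1*(-542))*(-9) = (-114 + 542)*(-9) = 428*(-9) = -3852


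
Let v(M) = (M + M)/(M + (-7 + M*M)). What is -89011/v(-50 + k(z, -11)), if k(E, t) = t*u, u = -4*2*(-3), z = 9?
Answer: 8747556025/628 ≈ 1.3929e+7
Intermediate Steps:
u = 24 (u = -8*(-3) = 24)
k(E, t) = 24*t (k(E, t) = t*24 = 24*t)
v(M) = 2*M/(-7 + M + M²) (v(M) = (2*M)/(M + (-7 + M²)) = (2*M)/(-7 + M + M²) = 2*M/(-7 + M + M²))
-89011/v(-50 + k(z, -11)) = -89011*(-7 + (-50 + 24*(-11)) + (-50 + 24*(-11))²)/(2*(-50 + 24*(-11))) = -89011*(-7 + (-50 - 264) + (-50 - 264)²)/(2*(-50 - 264)) = -89011/(2*(-314)/(-7 - 314 + (-314)²)) = -89011/(2*(-314)/(-7 - 314 + 98596)) = -89011/(2*(-314)/98275) = -89011/(2*(-314)*(1/98275)) = -89011/(-628/98275) = -89011*(-98275/628) = 8747556025/628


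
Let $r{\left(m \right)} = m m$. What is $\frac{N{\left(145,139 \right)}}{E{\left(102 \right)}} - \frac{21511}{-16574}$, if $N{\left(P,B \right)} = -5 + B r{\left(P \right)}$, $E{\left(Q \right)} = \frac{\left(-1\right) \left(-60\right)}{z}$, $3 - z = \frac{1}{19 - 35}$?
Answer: $\frac{118671726089}{795552} \approx 1.4917 \cdot 10^{5}$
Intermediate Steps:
$z = \frac{49}{16}$ ($z = 3 - \frac{1}{19 - 35} = 3 - \frac{1}{-16} = 3 - - \frac{1}{16} = 3 + \frac{1}{16} = \frac{49}{16} \approx 3.0625$)
$r{\left(m \right)} = m^{2}$
$E{\left(Q \right)} = \frac{960}{49}$ ($E{\left(Q \right)} = \frac{\left(-1\right) \left(-60\right)}{\frac{49}{16}} = 60 \cdot \frac{16}{49} = \frac{960}{49}$)
$N{\left(P,B \right)} = -5 + B P^{2}$
$\frac{N{\left(145,139 \right)}}{E{\left(102 \right)}} - \frac{21511}{-16574} = \frac{-5 + 139 \cdot 145^{2}}{\frac{960}{49}} - \frac{21511}{-16574} = \left(-5 + 139 \cdot 21025\right) \frac{49}{960} - - \frac{21511}{16574} = \left(-5 + 2922475\right) \frac{49}{960} + \frac{21511}{16574} = 2922470 \cdot \frac{49}{960} + \frac{21511}{16574} = \frac{14320103}{96} + \frac{21511}{16574} = \frac{118671726089}{795552}$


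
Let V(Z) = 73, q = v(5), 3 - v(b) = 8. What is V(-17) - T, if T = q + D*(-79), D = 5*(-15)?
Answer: -5847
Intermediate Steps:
v(b) = -5 (v(b) = 3 - 1*8 = 3 - 8 = -5)
q = -5
D = -75
T = 5920 (T = -5 - 75*(-79) = -5 + 5925 = 5920)
V(-17) - T = 73 - 1*5920 = 73 - 5920 = -5847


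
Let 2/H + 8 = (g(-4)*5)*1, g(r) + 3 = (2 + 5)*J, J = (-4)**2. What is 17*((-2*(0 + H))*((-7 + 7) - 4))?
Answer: 272/537 ≈ 0.50652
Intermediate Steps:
J = 16
g(r) = 109 (g(r) = -3 + (2 + 5)*16 = -3 + 7*16 = -3 + 112 = 109)
H = 2/537 (H = 2/(-8 + (109*5)*1) = 2/(-8 + 545*1) = 2/(-8 + 545) = 2/537 ≈ 0.0037244)
17*((-2*(0 + H))*((-7 + 7) - 4)) = 17*((-2*(0 + 2/537))*((-7 + 7) - 4)) = 17*((-2*2/537)*(0 - 4)) = 17*(-4/537*(-4)) = 17*(16/537) = 272/537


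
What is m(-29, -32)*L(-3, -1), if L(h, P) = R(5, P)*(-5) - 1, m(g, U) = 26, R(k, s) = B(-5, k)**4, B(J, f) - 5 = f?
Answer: -1300026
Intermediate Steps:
B(J, f) = 5 + f
R(k, s) = (5 + k)**4
L(h, P) = -50001 (L(h, P) = (5 + 5)**4*(-5) - 1 = 10**4*(-5) - 1 = 10000*(-5) - 1 = -50000 - 1 = -50001)
m(-29, -32)*L(-3, -1) = 26*(-50001) = -1300026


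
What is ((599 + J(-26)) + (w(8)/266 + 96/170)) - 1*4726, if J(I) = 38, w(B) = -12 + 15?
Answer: -92439267/22610 ≈ -4088.4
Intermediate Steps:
w(B) = 3
((599 + J(-26)) + (w(8)/266 + 96/170)) - 1*4726 = ((599 + 38) + (3/266 + 96/170)) - 1*4726 = (637 + (3*(1/266) + 96*(1/170))) - 4726 = (637 + (3/266 + 48/85)) - 4726 = (637 + 13023/22610) - 4726 = 14415593/22610 - 4726 = -92439267/22610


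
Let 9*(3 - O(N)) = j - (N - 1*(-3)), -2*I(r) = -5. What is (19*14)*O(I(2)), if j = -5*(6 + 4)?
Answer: 7315/3 ≈ 2438.3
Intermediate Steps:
I(r) = 5/2 (I(r) = -1/2*(-5) = 5/2)
j = -50 (j = -5*10 = -50)
O(N) = 80/9 + N/9 (O(N) = 3 - (-50 - (N - 1*(-3)))/9 = 3 - (-50 - (N + 3))/9 = 3 - (-50 - (3 + N))/9 = 3 - (-50 + (-3 - N))/9 = 3 - (-53 - N)/9 = 3 + (53/9 + N/9) = 80/9 + N/9)
(19*14)*O(I(2)) = (19*14)*(80/9 + (1/9)*(5/2)) = 266*(80/9 + 5/18) = 266*(55/6) = 7315/3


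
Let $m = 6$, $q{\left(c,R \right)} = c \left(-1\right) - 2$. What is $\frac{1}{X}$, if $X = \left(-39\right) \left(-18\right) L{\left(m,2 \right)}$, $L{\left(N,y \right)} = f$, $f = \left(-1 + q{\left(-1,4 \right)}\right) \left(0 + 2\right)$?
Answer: $- \frac{1}{2808} \approx -0.00035613$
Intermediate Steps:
$q{\left(c,R \right)} = -2 - c$ ($q{\left(c,R \right)} = - c - 2 = -2 - c$)
$f = -4$ ($f = \left(-1 - 1\right) \left(0 + 2\right) = \left(-1 + \left(-2 + 1\right)\right) 2 = \left(-1 - 1\right) 2 = \left(-2\right) 2 = -4$)
$L{\left(N,y \right)} = -4$
$X = -2808$ ($X = \left(-39\right) \left(-18\right) \left(-4\right) = 702 \left(-4\right) = -2808$)
$\frac{1}{X} = \frac{1}{-2808} = - \frac{1}{2808}$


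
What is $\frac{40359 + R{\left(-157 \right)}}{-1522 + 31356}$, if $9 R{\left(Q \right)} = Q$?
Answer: $\frac{181537}{134253} \approx 1.3522$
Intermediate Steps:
$R{\left(Q \right)} = \frac{Q}{9}$
$\frac{40359 + R{\left(-157 \right)}}{-1522 + 31356} = \frac{40359 + \frac{1}{9} \left(-157\right)}{-1522 + 31356} = \frac{40359 - \frac{157}{9}}{29834} = \frac{363074}{9} \cdot \frac{1}{29834} = \frac{181537}{134253}$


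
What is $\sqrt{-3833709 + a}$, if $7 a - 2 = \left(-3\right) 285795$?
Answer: $\frac{i \sqrt{193853422}}{7} \approx 1989.0 i$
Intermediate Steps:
$a = - \frac{857383}{7}$ ($a = \frac{2}{7} + \frac{\left(-3\right) 285795}{7} = \frac{2}{7} + \frac{1}{7} \left(-857385\right) = \frac{2}{7} - \frac{857385}{7} = - \frac{857383}{7} \approx -1.2248 \cdot 10^{5}$)
$\sqrt{-3833709 + a} = \sqrt{-3833709 - \frac{857383}{7}} = \sqrt{- \frac{27693346}{7}} = \frac{i \sqrt{193853422}}{7}$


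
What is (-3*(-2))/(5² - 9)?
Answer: 3/8 ≈ 0.37500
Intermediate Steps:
(-3*(-2))/(5² - 9) = 6/(25 - 9) = 6/16 = (1/16)*6 = 3/8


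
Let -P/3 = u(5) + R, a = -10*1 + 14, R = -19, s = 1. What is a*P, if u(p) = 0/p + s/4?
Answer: 225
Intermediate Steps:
u(p) = ¼ (u(p) = 0/p + 1/4 = 0 + 1*(¼) = 0 + ¼ = ¼)
a = 4 (a = -10 + 14 = 4)
P = 225/4 (P = -3*(¼ - 19) = -3*(-75/4) = 225/4 ≈ 56.250)
a*P = 4*(225/4) = 225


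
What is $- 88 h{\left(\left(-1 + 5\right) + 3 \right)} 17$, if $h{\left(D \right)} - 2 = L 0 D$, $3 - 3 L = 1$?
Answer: $-2992$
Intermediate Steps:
$L = \frac{2}{3}$ ($L = 1 - \frac{1}{3} = \frac{2}{3} \approx 0.66667$)
$h{\left(D \right)} = 2$ ($h{\left(D \right)} = 2 + \frac{2 \cdot 0 D}{3} = 2 + \frac{2}{3} \cdot 0 = 2 + 0 = 2$)
$- 88 h{\left(\left(-1 + 5\right) + 3 \right)} 17 = \left(-88\right) 2 \cdot 17 = \left(-176\right) 17 = -2992$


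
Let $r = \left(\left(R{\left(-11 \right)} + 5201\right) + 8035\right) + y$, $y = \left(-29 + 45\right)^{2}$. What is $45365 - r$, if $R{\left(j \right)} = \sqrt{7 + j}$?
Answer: $31873 - 2 i \approx 31873.0 - 2.0 i$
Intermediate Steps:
$y = 256$ ($y = 16^{2} = 256$)
$r = 13492 + 2 i$ ($r = \left(\left(\sqrt{7 - 11} + 5201\right) + 8035\right) + 256 = \left(\left(\sqrt{-4} + 5201\right) + 8035\right) + 256 = \left(\left(2 i + 5201\right) + 8035\right) + 256 = \left(\left(5201 + 2 i\right) + 8035\right) + 256 = \left(13236 + 2 i\right) + 256 = 13492 + 2 i \approx 13492.0 + 2.0 i$)
$45365 - r = 45365 - \left(13492 + 2 i\right) = 31873 - 2 i$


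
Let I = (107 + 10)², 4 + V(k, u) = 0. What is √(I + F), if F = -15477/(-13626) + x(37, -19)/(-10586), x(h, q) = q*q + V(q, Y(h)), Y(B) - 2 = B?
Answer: √1978084063835208561/12020403 ≈ 117.00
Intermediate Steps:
Y(B) = 2 + B
V(k, u) = -4 (V(k, u) = -4 + 0 = -4)
I = 13689 (I = 117² = 13689)
x(h, q) = -4 + q² (x(h, q) = q*q - 4 = q² - 4 = -4 + q²)
F = 13247920/12020403 (F = -15477/(-13626) + (-4 + (-19)²)/(-10586) = -15477*(-1/13626) + (-4 + 361)*(-1/10586) = 5159/4542 + 357*(-1/10586) = 5159/4542 - 357/10586 = 13247920/12020403 ≈ 1.1021)
√(I + F) = √(13689 + 13247920/12020403) = √(164560544587/12020403) = √1978084063835208561/12020403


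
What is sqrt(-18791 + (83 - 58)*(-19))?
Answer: 13*I*sqrt(114) ≈ 138.8*I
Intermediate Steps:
sqrt(-18791 + (83 - 58)*(-19)) = sqrt(-18791 + 25*(-19)) = sqrt(-18791 - 475) = sqrt(-19266) = 13*I*sqrt(114)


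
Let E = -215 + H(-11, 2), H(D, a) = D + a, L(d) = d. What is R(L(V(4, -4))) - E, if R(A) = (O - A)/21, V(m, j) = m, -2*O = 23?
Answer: 9377/42 ≈ 223.26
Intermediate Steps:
O = -23/2 (O = -½*23 = -23/2 ≈ -11.500)
R(A) = -23/42 - A/21 (R(A) = (-23/2 - A)/21 = (-23/2 - A)*(1/21) = -23/42 - A/21)
E = -224 (E = -215 + (-11 + 2) = -215 - 9 = -224)
R(L(V(4, -4))) - E = (-23/42 - 1/21*4) - 1*(-224) = (-23/42 - 4/21) + 224 = -31/42 + 224 = 9377/42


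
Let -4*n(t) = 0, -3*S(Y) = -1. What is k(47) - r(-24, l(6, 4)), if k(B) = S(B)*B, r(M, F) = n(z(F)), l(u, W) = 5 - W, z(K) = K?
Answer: 47/3 ≈ 15.667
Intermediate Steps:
S(Y) = ⅓ (S(Y) = -⅓*(-1) = ⅓)
n(t) = 0 (n(t) = -¼*0 = 0)
r(M, F) = 0
k(B) = B/3
k(47) - r(-24, l(6, 4)) = (⅓)*47 - 1*0 = 47/3 + 0 = 47/3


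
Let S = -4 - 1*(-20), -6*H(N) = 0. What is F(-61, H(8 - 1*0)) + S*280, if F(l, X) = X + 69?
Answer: 4549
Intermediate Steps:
H(N) = 0 (H(N) = -⅙*0 = 0)
S = 16 (S = -4 + 20 = 16)
F(l, X) = 69 + X
F(-61, H(8 - 1*0)) + S*280 = (69 + 0) + 16*280 = 69 + 4480 = 4549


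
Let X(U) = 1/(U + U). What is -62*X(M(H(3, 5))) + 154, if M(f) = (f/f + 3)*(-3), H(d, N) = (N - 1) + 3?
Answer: 1879/12 ≈ 156.58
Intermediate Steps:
H(d, N) = 2 + N (H(d, N) = (-1 + N) + 3 = 2 + N)
M(f) = -12 (M(f) = (1 + 3)*(-3) = 4*(-3) = -12)
X(U) = 1/(2*U)
-62*X(M(H(3, 5))) + 154 = -31/(-12) + 154 = -31*(-1)/12 + 154 = -62*(-1/24) + 154 = 31/12 + 154 = 1879/12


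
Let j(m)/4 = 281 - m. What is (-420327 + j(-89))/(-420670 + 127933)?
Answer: 418847/292737 ≈ 1.4308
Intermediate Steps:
j(m) = 1124 - 4*m (j(m) = 4*(281 - m) = 1124 - 4*m)
(-420327 + j(-89))/(-420670 + 127933) = (-420327 + (1124 - 4*(-89)))/(-420670 + 127933) = (-420327 + (1124 + 356))/(-292737) = (-420327 + 1480)*(-1/292737) = -418847*(-1/292737) = 418847/292737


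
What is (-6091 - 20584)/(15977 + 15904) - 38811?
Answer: -1237360166/31881 ≈ -38812.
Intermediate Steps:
(-6091 - 20584)/(15977 + 15904) - 38811 = -26675/31881 - 38811 = -1237360166/31881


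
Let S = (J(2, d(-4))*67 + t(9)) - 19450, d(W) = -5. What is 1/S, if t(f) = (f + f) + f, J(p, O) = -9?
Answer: -1/20026 ≈ -4.9935e-5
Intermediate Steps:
t(f) = 3*f (t(f) = 2*f + f = 3*f)
S = -20026 (S = (-9*67 + 3*9) - 19450 = (-603 + 27) - 19450 = -576 - 19450 = -20026)
1/S = 1/(-20026) = -1/20026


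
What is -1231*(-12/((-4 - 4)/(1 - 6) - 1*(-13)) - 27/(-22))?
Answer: -801381/1606 ≈ -498.99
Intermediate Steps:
-1231*(-12/((-4 - 4)/(1 - 6) - 1*(-13)) - 27/(-22)) = -1231*(-12/(-8/(-5) + 13) - 27*(-1/22)) = -1231*(-12/(-8*(-1/5) + 13) + 27/22) = -1231*(-12/(8/5 + 13) + 27/22) = -1231*(-12/73/5 + 27/22) = -1231*(-12*5/73 + 27/22) = -1231*(-60/73 + 27/22) = -1231*651/1606 = -801381/1606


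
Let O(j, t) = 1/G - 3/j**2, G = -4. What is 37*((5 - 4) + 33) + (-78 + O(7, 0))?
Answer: 231219/196 ≈ 1179.7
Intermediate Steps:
O(j, t) = -1/4 - 3/j**2 (O(j, t) = 1/(-4) - 3/j**2 = 1*(-1/4) - 3/j**2 = -1/4 - 3/j**2)
37*((5 - 4) + 33) + (-78 + O(7, 0)) = 37*((5 - 4) + 33) + (-78 + (-1/4 - 3/7**2)) = 37*(1 + 33) + (-78 + (-1/4 - 3*1/49)) = 37*34 + (-78 + (-1/4 - 3/49)) = 1258 + (-78 - 61/196) = 1258 - 15349/196 = 231219/196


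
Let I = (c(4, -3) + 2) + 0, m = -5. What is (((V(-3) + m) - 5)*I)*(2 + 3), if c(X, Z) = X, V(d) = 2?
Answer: -240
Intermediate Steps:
I = 6 (I = (4 + 2) + 0 = 6 + 0 = 6)
(((V(-3) + m) - 5)*I)*(2 + 3) = (((2 - 5) - 5)*6)*(2 + 3) = ((-3 - 5)*6)*5 = -8*6*5 = -48*5 = -240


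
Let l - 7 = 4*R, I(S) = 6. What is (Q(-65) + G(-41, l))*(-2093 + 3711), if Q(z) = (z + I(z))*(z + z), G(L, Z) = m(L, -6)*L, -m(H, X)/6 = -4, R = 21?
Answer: 10817948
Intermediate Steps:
l = 91 (l = 7 + 4*21 = 7 + 84 = 91)
m(H, X) = 24 (m(H, X) = -6*(-4) = 24)
G(L, Z) = 24*L
Q(z) = 2*z*(6 + z) (Q(z) = (z + 6)*(z + z) = (6 + z)*(2*z) = 2*z*(6 + z))
(Q(-65) + G(-41, l))*(-2093 + 3711) = (2*(-65)*(6 - 65) + 24*(-41))*(-2093 + 3711) = (2*(-65)*(-59) - 984)*1618 = (7670 - 984)*1618 = 6686*1618 = 10817948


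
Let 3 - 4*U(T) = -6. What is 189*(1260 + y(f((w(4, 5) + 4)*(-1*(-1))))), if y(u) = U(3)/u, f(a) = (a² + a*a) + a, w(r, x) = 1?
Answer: 52392501/220 ≈ 2.3815e+5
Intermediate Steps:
U(T) = 9/4 (U(T) = ¾ - ¼*(-6) = ¾ + 3/2 = 9/4)
f(a) = a + 2*a² (f(a) = (a² + a²) + a = 2*a² + a = a + 2*a²)
y(u) = 9/(4*u)
189*(1260 + y(f((w(4, 5) + 4)*(-1*(-1))))) = 189*(1260 + 9/(4*((((1 + 4)*(-1*(-1)))*(1 + 2*((1 + 4)*(-1*(-1)))))))) = 189*(1260 + 9/(4*(((5*1)*(1 + 2*(5*1)))))) = 189*(1260 + 9/(4*((5*(1 + 2*5))))) = 189*(1260 + 9/(4*((5*(1 + 10))))) = 189*(1260 + 9/(4*((5*11)))) = 189*(1260 + (9/4)/55) = 189*(1260 + (9/4)*(1/55)) = 189*(1260 + 9/220) = 189*(277209/220) = 52392501/220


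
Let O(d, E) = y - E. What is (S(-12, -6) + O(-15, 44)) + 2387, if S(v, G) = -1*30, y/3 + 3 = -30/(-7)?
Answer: 16218/7 ≈ 2316.9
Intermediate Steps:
y = 27/7 (y = -9 + 3*(-30/(-7)) = -9 + 3*(-30*(-1/7)) = -9 + 3*(30/7) = -9 + 90/7 = 27/7 ≈ 3.8571)
S(v, G) = -30
O(d, E) = 27/7 - E
(S(-12, -6) + O(-15, 44)) + 2387 = (-30 + (27/7 - 1*44)) + 2387 = (-30 + (27/7 - 44)) + 2387 = (-30 - 281/7) + 2387 = -491/7 + 2387 = 16218/7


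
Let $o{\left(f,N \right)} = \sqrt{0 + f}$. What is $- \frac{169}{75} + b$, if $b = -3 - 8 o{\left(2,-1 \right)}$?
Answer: $- \frac{394}{75} - 8 \sqrt{2} \approx -16.567$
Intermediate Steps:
$o{\left(f,N \right)} = \sqrt{f}$
$b = -3 - 8 \sqrt{2} \approx -14.314$
$- \frac{169}{75} + b = - \frac{169}{75} - \left(3 + 8 \sqrt{2}\right) = - \frac{394}{75} - 8 \sqrt{2}$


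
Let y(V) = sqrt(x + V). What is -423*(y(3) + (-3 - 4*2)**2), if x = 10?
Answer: -51183 - 423*sqrt(13) ≈ -52708.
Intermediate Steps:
y(V) = sqrt(10 + V)
-423*(y(3) + (-3 - 4*2)**2) = -423*(sqrt(10 + 3) + (-3 - 4*2)**2) = -423*(sqrt(13) + (-3 - 8)**2) = -423*(sqrt(13) + (-11)**2) = -423*(sqrt(13) + 121) = -423*(121 + sqrt(13)) = -51183 - 423*sqrt(13)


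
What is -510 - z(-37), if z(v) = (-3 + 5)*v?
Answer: -436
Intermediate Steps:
z(v) = 2*v
-510 - z(-37) = -510 - 2*(-37) = -510 - 1*(-74) = -510 + 74 = -436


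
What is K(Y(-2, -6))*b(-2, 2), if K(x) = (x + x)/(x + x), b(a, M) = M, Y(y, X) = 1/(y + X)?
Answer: 2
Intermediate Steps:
Y(y, X) = 1/(X + y)
K(x) = 1 (K(x) = (2*x)/((2*x)) = (2*x)*(1/(2*x)) = 1)
K(Y(-2, -6))*b(-2, 2) = 1*2 = 2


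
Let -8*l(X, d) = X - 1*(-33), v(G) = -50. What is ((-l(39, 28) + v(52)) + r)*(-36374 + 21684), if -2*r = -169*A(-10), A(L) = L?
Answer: 13015340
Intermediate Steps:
l(X, d) = -33/8 - X/8 (l(X, d) = -(X - 1*(-33))/8 = -(X + 33)/8 = -(33 + X)/8 = -33/8 - X/8)
r = -845 (r = -(-169)*(-10)/2 = -1/2*1690 = -845)
((-l(39, 28) + v(52)) + r)*(-36374 + 21684) = ((-(-33/8 - 1/8*39) - 50) - 845)*(-36374 + 21684) = ((-(-33/8 - 39/8) - 50) - 845)*(-14690) = ((-1*(-9) - 50) - 845)*(-14690) = ((9 - 50) - 845)*(-14690) = (-41 - 845)*(-14690) = -886*(-14690) = 13015340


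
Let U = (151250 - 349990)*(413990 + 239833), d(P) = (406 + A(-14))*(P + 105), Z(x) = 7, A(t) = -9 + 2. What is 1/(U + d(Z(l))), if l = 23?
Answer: -1/129940738332 ≈ -7.6958e-12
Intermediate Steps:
A(t) = -7
d(P) = 41895 + 399*P (d(P) = (406 - 7)*(P + 105) = 399*(105 + P) = 41895 + 399*P)
U = -129940783020 (U = -198740*653823 = -129940783020)
1/(U + d(Z(l))) = 1/(-129940783020 + (41895 + 399*7)) = 1/(-129940783020 + (41895 + 2793)) = 1/(-129940783020 + 44688) = 1/(-129940738332) = -1/129940738332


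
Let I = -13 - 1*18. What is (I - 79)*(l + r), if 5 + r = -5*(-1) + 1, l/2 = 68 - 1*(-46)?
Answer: -25190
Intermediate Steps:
I = -31 (I = -13 - 18 = -31)
l = 228 (l = 2*(68 - 1*(-46)) = 2*(68 + 46) = 2*114 = 228)
r = 1 (r = -5 + (-5*(-1) + 1) = -5 + (5 + 1) = -5 + 6 = 1)
(I - 79)*(l + r) = (-31 - 79)*(228 + 1) = -110*229 = -25190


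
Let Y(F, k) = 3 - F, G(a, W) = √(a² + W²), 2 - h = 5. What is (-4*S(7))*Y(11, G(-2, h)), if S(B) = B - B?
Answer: 0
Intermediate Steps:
h = -3 (h = 2 - 1*5 = 2 - 5 = -3)
G(a, W) = √(W² + a²)
S(B) = 0
(-4*S(7))*Y(11, G(-2, h)) = (-4*0)*(3 - 1*11) = 0*(3 - 11) = 0*(-8) = 0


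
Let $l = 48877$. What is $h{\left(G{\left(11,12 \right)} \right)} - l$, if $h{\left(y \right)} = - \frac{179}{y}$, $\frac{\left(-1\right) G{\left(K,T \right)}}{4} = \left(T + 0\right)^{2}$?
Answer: $- \frac{28152973}{576} \approx -48877.0$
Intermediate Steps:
$G{\left(K,T \right)} = - 4 T^{2}$ ($G{\left(K,T \right)} = - 4 \left(T + 0\right)^{2} = - 4 T^{2}$)
$h{\left(G{\left(11,12 \right)} \right)} - l = - \frac{179}{\left(-4\right) 12^{2}} - 48877 = - \frac{179}{\left(-4\right) 144} - 48877 = - \frac{179}{-576} - 48877 = \left(-179\right) \left(- \frac{1}{576}\right) - 48877 = \frac{179}{576} - 48877 = - \frac{28152973}{576}$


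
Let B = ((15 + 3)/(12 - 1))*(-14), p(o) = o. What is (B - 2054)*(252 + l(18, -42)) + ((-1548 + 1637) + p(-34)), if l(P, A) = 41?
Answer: -6693273/11 ≈ -6.0848e+5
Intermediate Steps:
B = -252/11 (B = (18/11)*(-14) = -252/11 ≈ -22.909)
(B - 2054)*(252 + l(18, -42)) + ((-1548 + 1637) + p(-34)) = (-252/11 - 2054)*(252 + 41) + ((-1548 + 1637) - 34) = -22846/11*293 + (89 - 34) = -6693878/11 + 55 = -6693273/11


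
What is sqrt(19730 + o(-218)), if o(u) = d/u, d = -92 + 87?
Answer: 3*sqrt(104183290)/218 ≈ 140.46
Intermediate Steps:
d = -5
o(u) = -5/u
sqrt(19730 + o(-218)) = sqrt(19730 - 5/(-218)) = sqrt(19730 - 5*(-1/218)) = sqrt(19730 + 5/218) = sqrt(4301145/218) = 3*sqrt(104183290)/218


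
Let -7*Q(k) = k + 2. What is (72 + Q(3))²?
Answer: 249001/49 ≈ 5081.7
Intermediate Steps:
Q(k) = -2/7 - k/7 (Q(k) = -(k + 2)/7 = -(2 + k)/7 = -2/7 - k/7)
(72 + Q(3))² = (72 + (-2/7 - ⅐*3))² = (72 + (-2/7 - 3/7))² = (72 - 5/7)² = (499/7)² = 249001/49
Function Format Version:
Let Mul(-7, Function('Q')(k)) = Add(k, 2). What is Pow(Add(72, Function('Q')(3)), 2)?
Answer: Rational(249001, 49) ≈ 5081.7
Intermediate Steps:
Function('Q')(k) = Add(Rational(-2, 7), Mul(Rational(-1, 7), k)) (Function('Q')(k) = Mul(Rational(-1, 7), Add(k, 2)) = Mul(Rational(-1, 7), Add(2, k)) = Add(Rational(-2, 7), Mul(Rational(-1, 7), k)))
Pow(Add(72, Function('Q')(3)), 2) = Pow(Add(72, Add(Rational(-2, 7), Mul(Rational(-1, 7), 3))), 2) = Pow(Add(72, Add(Rational(-2, 7), Rational(-3, 7))), 2) = Pow(Add(72, Rational(-5, 7)), 2) = Pow(Rational(499, 7), 2) = Rational(249001, 49)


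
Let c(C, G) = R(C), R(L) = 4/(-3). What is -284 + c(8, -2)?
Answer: -856/3 ≈ -285.33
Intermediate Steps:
R(L) = -4/3 (R(L) = 4*(-1/3) = -4/3)
c(C, G) = -4/3
-284 + c(8, -2) = -284 - 4/3 = -856/3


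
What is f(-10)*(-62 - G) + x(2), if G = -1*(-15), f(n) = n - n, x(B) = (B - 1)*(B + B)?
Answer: 4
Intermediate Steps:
x(B) = 2*B*(-1 + B) (x(B) = (-1 + B)*(2*B) = 2*B*(-1 + B))
f(n) = 0
G = 15
f(-10)*(-62 - G) + x(2) = 0*(-62 - 1*15) + 2*2*(-1 + 2) = 0*(-62 - 15) + 2*2*1 = 0*(-77) + 4 = 0 + 4 = 4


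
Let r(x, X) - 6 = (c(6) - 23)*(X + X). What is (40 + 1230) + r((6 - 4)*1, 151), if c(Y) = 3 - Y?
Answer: -6576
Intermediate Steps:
r(x, X) = 6 - 52*X (r(x, X) = 6 + ((3 - 1*6) - 23)*(X + X) = 6 + ((3 - 6) - 23)*(2*X) = 6 + (-3 - 23)*(2*X) = 6 - 52*X)
(40 + 1230) + r((6 - 4)*1, 151) = (40 + 1230) + (6 - 52*151) = 1270 + (6 - 7852) = 1270 - 7846 = -6576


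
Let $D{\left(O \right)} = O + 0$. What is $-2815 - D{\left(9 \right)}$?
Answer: $-2824$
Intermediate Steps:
$D{\left(O \right)} = O$
$-2815 - D{\left(9 \right)} = -2815 - 9 = -2824$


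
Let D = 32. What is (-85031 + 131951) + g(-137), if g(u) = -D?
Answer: 46888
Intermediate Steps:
g(u) = -32 (g(u) = -1*32 = -32)
(-85031 + 131951) + g(-137) = (-85031 + 131951) - 32 = 46920 - 32 = 46888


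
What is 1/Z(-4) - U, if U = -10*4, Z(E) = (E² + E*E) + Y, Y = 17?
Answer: 1961/49 ≈ 40.020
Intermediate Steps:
Z(E) = 17 + 2*E² (Z(E) = (E² + E*E) + 17 = (E² + E²) + 17 = 2*E² + 17 = 17 + 2*E²)
U = -40
1/Z(-4) - U = 1/(17 + 2*(-4)²) - 1*(-40) = 1/(17 + 2*16) + 40 = 1/(17 + 32) + 40 = 1/49 + 40 = 1961/49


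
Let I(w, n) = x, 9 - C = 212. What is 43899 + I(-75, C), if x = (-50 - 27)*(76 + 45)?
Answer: 34582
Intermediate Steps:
C = -203 (C = 9 - 1*212 = 9 - 212 = -203)
x = -9317 (x = -77*121 = -9317)
I(w, n) = -9317
43899 + I(-75, C) = 43899 - 9317 = 34582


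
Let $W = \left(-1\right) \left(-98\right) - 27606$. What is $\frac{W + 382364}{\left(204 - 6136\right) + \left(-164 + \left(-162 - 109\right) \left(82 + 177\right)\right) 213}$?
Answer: $- \frac{354856}{14991121} \approx -0.023671$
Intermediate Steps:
$W = -27508$ ($W = 98 - 27606 = -27508$)
$\frac{W + 382364}{\left(204 - 6136\right) + \left(-164 + \left(-162 - 109\right) \left(82 + 177\right)\right) 213} = \frac{-27508 + 382364}{\left(204 - 6136\right) + \left(-164 + \left(-162 - 109\right) \left(82 + 177\right)\right) 213} = \frac{354856}{\left(204 - 6136\right) + \left(-164 - 70189\right) 213} = \frac{354856}{-5932 + \left(-164 - 70189\right) 213} = \frac{354856}{-5932 - 14985189} = \frac{354856}{-14991121} = 354856 \left(- \frac{1}{14991121}\right) = - \frac{354856}{14991121}$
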